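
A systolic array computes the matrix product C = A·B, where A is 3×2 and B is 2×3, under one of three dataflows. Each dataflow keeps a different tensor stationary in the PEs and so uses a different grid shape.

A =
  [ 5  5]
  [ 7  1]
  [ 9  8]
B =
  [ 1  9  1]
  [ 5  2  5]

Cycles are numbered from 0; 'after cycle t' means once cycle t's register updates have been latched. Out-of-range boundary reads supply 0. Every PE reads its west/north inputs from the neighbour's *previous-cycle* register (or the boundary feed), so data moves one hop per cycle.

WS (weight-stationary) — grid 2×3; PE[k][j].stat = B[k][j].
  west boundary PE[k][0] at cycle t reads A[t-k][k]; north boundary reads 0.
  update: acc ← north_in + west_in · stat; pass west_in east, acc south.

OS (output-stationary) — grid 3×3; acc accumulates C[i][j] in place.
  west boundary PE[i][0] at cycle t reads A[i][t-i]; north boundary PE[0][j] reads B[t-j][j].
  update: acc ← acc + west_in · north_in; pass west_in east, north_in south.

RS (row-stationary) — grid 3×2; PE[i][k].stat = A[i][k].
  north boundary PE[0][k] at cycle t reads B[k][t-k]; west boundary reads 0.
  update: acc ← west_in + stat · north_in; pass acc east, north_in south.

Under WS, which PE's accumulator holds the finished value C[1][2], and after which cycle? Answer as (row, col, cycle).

Under WS, C[1][2] lands at PE[1][2]:
  @0  [1,2]  acc 0  |  →0  ↓0
  @1  [1,2]  acc 0  |  →0  ↓0
  @2  [1,2]  acc 0  |  →0  ↓0
  @3  [1,2]  acc 30  |  →5  ↓30
  @4  [1,2]  acc 12  |  →1  ↓12

(row, col, cycle) = (1, 2, 4)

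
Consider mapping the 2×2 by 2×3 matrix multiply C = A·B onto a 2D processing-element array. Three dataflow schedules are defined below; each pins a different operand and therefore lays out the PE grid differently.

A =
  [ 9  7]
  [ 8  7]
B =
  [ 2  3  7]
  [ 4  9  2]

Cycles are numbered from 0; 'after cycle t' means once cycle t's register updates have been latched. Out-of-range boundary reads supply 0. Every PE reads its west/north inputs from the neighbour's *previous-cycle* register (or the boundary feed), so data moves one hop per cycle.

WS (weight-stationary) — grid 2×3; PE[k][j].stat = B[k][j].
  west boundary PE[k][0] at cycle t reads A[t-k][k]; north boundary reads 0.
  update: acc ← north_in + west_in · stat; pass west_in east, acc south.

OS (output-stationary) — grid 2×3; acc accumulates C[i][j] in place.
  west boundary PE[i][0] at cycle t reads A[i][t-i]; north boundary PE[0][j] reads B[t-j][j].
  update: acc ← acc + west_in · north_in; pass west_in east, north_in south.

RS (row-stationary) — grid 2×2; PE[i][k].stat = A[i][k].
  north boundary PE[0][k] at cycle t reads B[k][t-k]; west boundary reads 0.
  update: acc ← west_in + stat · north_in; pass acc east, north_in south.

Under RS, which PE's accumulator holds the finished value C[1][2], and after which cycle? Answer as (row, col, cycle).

(row, col, cycle) = (1, 1, 4)

RS: C[1][2] accumulates in PE[1][1]:
  step 0 · PE1,1: acc=0; fwd→0 fwd↓0
  step 1 · PE1,1: acc=0; fwd→0 fwd↓0
  step 2 · PE1,1: acc=44; fwd→44 fwd↓4
  step 3 · PE1,1: acc=87; fwd→87 fwd↓9
  step 4 · PE1,1: acc=70; fwd→70 fwd↓2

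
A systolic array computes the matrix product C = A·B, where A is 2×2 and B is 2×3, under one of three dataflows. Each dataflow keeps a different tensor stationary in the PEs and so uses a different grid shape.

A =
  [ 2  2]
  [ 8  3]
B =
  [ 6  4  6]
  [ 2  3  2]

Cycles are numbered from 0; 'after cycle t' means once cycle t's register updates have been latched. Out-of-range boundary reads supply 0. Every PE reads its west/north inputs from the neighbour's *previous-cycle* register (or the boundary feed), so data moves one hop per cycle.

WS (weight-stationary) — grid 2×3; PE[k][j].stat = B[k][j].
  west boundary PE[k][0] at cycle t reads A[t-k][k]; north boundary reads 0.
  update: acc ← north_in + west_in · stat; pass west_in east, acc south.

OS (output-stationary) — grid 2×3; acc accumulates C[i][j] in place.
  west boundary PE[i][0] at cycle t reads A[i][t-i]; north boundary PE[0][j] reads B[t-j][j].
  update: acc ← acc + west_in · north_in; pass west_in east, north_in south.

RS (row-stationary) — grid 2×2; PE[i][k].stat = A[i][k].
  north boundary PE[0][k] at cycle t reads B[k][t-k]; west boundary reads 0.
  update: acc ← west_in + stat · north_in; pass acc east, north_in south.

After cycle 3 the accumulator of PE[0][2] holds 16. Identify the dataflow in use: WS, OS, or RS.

WS (2×3 grid), PE[0][2]:
  step 0 · PE0,2: acc=0; fwd→0 fwd↓0
  step 1 · PE0,2: acc=0; fwd→0 fwd↓0
  step 2 · PE0,2: acc=12; fwd→2 fwd↓12
  step 3 · PE0,2: acc=48; fwd→8 fwd↓48
OS (2×3 grid), PE[0][2]:
  step 0 · PE0,2: acc=0; fwd→0 fwd↓0
  step 1 · PE0,2: acc=0; fwd→0 fwd↓0
  step 2 · PE0,2: acc=12; fwd→2 fwd↓6
  step 3 · PE0,2: acc=16; fwd→2 fwd↓2
RS (2×2): PE[0][2] does not exist.

dataflow = OS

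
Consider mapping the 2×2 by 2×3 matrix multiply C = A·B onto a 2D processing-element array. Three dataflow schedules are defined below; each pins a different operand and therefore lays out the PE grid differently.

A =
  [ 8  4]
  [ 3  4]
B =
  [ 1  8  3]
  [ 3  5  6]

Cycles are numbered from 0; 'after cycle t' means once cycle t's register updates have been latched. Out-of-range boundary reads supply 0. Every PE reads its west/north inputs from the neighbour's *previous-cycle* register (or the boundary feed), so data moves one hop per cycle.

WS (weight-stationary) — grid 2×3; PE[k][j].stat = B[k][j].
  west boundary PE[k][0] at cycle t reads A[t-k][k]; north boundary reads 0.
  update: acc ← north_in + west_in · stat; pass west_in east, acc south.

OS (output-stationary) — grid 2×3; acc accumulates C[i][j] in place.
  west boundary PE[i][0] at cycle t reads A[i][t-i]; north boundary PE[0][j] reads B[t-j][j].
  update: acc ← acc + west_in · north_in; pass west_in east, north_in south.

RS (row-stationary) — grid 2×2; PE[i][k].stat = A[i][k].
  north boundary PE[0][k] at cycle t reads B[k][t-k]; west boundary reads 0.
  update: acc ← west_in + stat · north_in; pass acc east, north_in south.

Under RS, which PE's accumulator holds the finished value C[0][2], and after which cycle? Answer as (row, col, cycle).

(row, col, cycle) = (0, 1, 3)

RS: C[0][2] accumulates in PE[0][1]:
  cycle 0: PE[0][1] → acc 0, east 0, south 0
  cycle 1: PE[0][1] → acc 20, east 20, south 3
  cycle 2: PE[0][1] → acc 84, east 84, south 5
  cycle 3: PE[0][1] → acc 48, east 48, south 6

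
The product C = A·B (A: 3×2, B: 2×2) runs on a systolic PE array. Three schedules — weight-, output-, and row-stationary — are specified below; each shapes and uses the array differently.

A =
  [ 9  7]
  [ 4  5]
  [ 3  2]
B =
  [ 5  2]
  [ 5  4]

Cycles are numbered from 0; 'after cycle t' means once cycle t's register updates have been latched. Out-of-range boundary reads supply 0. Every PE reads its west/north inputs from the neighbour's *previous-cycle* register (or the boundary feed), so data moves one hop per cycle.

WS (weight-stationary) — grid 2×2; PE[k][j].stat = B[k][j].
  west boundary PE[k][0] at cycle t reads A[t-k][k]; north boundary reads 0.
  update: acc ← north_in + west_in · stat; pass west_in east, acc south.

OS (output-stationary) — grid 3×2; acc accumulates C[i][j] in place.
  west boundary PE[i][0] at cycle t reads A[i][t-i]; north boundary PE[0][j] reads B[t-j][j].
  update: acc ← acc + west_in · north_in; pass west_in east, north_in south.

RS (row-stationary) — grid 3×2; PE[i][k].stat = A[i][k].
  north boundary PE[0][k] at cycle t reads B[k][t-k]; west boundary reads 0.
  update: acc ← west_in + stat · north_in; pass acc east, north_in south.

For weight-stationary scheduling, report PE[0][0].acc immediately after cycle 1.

PE[0][0].acc = 20

Tracing WS — 2×2 array, target PE[0][0]:
  after 0 — PE[0][0] acc=45, pass-E 9, pass-S 45
  after 1 — PE[0][0] acc=20, pass-E 4, pass-S 20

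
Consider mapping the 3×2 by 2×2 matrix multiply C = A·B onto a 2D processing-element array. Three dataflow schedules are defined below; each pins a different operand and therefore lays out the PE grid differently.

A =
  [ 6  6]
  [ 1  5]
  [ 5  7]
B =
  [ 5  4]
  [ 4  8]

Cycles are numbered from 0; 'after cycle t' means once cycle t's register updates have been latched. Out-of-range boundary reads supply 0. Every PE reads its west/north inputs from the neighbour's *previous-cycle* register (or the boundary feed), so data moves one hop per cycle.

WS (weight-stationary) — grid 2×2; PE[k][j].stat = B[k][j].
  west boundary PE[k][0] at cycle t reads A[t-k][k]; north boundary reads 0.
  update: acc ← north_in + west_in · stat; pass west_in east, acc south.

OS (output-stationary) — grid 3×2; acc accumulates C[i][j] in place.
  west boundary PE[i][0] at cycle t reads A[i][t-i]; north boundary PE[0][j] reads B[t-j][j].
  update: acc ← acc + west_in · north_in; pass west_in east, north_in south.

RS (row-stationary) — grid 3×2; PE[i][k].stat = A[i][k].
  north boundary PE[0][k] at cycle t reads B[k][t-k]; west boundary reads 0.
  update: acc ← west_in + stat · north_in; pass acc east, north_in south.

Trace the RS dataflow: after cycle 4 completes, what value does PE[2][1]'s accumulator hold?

RS on a 3×2 grid — tracing PE[2][1] and its feeders:
  t=0 PE[1][1]: acc=0 h=0 v=0
  t=0 PE[2][0]: acc=0 h=0 v=0
  t=0 PE[2][1]: acc=0 h=0 v=0
  t=1 PE[1][1]: acc=0 h=0 v=0
  t=1 PE[2][0]: acc=0 h=0 v=0
  t=1 PE[2][1]: acc=0 h=0 v=0
  t=2 PE[1][1]: acc=25 h=25 v=4
  t=2 PE[2][0]: acc=25 h=25 v=5
  t=2 PE[2][1]: acc=0 h=0 v=0
  t=3 PE[1][1]: acc=44 h=44 v=8
  t=3 PE[2][0]: acc=20 h=20 v=4
  t=3 PE[2][1]: acc=53 h=53 v=4
  t=4 PE[1][1]: acc=0 h=0 v=0
  t=4 PE[2][0]: acc=0 h=0 v=0
  t=4 PE[2][1]: acc=76 h=76 v=8

PE[2][1].acc = 76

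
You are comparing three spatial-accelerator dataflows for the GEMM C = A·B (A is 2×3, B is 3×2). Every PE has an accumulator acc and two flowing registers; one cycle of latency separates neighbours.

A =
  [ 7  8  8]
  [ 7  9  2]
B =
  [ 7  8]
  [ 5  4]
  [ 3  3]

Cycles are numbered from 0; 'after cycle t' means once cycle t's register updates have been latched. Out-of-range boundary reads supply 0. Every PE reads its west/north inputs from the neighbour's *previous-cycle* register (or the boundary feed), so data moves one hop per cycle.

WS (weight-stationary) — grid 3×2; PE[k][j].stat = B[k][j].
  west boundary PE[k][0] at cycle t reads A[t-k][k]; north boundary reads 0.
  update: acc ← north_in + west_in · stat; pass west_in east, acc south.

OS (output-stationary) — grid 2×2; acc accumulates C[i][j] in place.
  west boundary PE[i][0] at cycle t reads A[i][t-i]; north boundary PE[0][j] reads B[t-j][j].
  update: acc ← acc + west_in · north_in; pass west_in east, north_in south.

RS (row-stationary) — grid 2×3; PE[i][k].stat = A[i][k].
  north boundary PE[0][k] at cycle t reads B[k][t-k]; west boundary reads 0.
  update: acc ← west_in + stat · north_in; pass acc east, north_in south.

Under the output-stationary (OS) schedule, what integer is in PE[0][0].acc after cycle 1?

OS 2×2: PE[0][0] cycle-by-cycle (with neighbour feeds):
  after 0 — PE[0][0] acc=49, pass-E 7, pass-S 7
  after 1 — PE[0][0] acc=89, pass-E 8, pass-S 5

PE[0][0].acc = 89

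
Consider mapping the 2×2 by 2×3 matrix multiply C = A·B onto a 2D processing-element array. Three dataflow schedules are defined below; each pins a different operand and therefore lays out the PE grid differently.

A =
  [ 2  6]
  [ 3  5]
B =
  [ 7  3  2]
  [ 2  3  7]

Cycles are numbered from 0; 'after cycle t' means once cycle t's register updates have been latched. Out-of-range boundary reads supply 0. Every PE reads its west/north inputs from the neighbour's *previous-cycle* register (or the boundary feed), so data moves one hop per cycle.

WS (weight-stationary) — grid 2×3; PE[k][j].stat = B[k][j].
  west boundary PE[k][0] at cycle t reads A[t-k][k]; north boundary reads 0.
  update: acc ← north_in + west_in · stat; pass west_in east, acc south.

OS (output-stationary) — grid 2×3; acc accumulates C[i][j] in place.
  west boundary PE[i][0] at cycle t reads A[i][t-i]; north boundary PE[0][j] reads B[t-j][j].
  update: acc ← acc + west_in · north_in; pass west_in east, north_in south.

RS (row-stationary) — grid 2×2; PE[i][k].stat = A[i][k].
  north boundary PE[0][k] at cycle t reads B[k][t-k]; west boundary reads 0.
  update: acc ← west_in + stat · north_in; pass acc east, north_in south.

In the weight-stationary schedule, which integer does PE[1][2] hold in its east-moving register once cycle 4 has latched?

register = 5

WS (2×3). Following PE[1][2] plus its west/north inputs:
  c0 r0c2: 0 / 0 / 0
  c0 r1c1: 0 / 0 / 0
  c0 r1c2: 0 / 0 / 0
  c1 r0c2: 0 / 0 / 0
  c1 r1c1: 0 / 0 / 0
  c1 r1c2: 0 / 0 / 0
  c2 r0c2: 4 / 2 / 4
  c2 r1c1: 24 / 6 / 24
  c2 r1c2: 0 / 0 / 0
  c3 r0c2: 6 / 3 / 6
  c3 r1c1: 24 / 5 / 24
  c3 r1c2: 46 / 6 / 46
  c4 r0c2: 0 / 0 / 0
  c4 r1c1: 0 / 0 / 0
  c4 r1c2: 41 / 5 / 41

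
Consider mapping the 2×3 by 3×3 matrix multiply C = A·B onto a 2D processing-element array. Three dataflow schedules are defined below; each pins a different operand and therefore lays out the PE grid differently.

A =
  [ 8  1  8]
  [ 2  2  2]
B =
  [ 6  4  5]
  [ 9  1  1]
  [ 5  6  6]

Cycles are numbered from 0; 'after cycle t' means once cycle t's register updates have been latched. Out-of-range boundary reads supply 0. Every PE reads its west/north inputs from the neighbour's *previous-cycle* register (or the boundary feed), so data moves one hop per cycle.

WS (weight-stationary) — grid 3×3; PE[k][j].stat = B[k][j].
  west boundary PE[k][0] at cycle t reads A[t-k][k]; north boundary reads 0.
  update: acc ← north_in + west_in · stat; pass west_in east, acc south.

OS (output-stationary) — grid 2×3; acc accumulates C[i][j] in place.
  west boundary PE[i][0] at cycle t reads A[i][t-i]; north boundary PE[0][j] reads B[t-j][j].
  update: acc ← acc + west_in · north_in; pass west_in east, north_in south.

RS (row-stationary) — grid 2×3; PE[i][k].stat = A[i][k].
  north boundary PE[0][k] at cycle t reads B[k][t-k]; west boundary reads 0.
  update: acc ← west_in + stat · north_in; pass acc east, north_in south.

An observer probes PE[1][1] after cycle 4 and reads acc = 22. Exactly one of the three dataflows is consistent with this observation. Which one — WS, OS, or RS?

Under WS (3×3), PE[1][1]:
  step 0 · PE1,1: acc=0; fwd→0 fwd↓0
  step 1 · PE1,1: acc=0; fwd→0 fwd↓0
  step 2 · PE1,1: acc=33; fwd→1 fwd↓33
  step 3 · PE1,1: acc=10; fwd→2 fwd↓10
  step 4 · PE1,1: acc=0; fwd→0 fwd↓0
Under OS (2×3), PE[1][1]:
  step 0 · PE1,1: acc=0; fwd→0 fwd↓0
  step 1 · PE1,1: acc=0; fwd→0 fwd↓0
  step 2 · PE1,1: acc=8; fwd→2 fwd↓4
  step 3 · PE1,1: acc=10; fwd→2 fwd↓1
  step 4 · PE1,1: acc=22; fwd→2 fwd↓6
Under RS (2×3), PE[1][1]:
  step 0 · PE1,1: acc=0; fwd→0 fwd↓0
  step 1 · PE1,1: acc=0; fwd→0 fwd↓0
  step 2 · PE1,1: acc=30; fwd→30 fwd↓9
  step 3 · PE1,1: acc=10; fwd→10 fwd↓1
  step 4 · PE1,1: acc=12; fwd→12 fwd↓1

dataflow = OS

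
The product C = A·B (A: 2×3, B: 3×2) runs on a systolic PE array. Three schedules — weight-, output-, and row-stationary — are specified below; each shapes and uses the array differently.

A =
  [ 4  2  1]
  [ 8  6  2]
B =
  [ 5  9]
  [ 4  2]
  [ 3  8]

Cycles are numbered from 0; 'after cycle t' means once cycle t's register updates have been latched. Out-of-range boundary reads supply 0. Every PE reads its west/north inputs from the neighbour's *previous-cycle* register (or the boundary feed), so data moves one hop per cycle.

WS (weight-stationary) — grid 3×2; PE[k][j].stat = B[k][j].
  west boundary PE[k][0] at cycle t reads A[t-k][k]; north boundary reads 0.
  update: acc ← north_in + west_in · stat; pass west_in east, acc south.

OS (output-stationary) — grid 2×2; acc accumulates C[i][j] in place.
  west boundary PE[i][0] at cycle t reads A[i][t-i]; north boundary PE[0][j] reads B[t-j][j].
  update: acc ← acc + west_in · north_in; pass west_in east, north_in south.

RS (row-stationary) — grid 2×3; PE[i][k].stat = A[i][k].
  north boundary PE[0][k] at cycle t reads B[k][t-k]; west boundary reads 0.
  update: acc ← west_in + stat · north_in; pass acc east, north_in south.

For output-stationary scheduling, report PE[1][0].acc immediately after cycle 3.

PE[1][0].acc = 70

OS (2×2). Following PE[1][0] plus its west/north inputs:
  0: (0,0).acc=20  regs=<4,5>
  0: (1,0).acc=0  regs=<0,0>
  1: (0,0).acc=28  regs=<2,4>
  1: (1,0).acc=40  regs=<8,5>
  2: (0,0).acc=31  regs=<1,3>
  2: (1,0).acc=64  regs=<6,4>
  3: (0,0).acc=31  regs=<0,0>
  3: (1,0).acc=70  regs=<2,3>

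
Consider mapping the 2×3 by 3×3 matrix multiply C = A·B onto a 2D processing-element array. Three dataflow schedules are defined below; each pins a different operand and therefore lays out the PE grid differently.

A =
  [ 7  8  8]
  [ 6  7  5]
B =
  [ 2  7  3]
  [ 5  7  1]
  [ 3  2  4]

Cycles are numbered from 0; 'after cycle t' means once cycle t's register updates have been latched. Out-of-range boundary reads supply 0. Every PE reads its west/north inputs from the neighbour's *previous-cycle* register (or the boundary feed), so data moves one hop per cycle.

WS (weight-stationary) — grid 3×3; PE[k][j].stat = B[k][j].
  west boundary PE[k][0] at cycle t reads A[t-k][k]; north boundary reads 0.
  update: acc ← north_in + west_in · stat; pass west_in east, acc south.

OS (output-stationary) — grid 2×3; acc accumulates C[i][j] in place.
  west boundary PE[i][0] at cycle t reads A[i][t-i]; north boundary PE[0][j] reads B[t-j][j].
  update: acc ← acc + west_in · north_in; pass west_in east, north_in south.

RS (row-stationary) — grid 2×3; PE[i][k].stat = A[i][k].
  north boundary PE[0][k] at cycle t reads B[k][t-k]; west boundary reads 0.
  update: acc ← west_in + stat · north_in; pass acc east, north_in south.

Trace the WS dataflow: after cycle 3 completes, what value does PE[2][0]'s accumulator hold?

PE[2][0].acc = 62

WS on a 3×3 grid — tracing PE[2][0] and its feeders:
  0: (1,0).acc=0  regs=<0,0>
  0: (2,0).acc=0  regs=<0,0>
  1: (1,0).acc=54  regs=<8,54>
  1: (2,0).acc=0  regs=<0,0>
  2: (1,0).acc=47  regs=<7,47>
  2: (2,0).acc=78  regs=<8,78>
  3: (1,0).acc=0  regs=<0,0>
  3: (2,0).acc=62  regs=<5,62>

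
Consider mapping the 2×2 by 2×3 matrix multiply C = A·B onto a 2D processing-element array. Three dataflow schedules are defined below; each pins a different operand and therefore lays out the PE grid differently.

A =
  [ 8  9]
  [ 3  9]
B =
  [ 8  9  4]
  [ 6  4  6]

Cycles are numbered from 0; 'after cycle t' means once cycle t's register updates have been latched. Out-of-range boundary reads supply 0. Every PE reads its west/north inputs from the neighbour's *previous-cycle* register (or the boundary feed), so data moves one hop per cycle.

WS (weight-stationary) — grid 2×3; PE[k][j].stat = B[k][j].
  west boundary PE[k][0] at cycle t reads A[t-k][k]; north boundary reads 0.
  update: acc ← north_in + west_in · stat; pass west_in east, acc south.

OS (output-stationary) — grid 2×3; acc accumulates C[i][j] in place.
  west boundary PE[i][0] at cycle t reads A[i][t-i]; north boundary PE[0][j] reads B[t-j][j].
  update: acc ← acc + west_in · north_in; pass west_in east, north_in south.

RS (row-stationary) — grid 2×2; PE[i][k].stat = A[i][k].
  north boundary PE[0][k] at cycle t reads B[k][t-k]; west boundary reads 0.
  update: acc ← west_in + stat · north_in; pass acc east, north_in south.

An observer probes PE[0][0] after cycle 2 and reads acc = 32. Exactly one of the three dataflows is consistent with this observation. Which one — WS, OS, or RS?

dataflow = RS

— WS: 2×3; PE[0][0] trace:
  [0] (0,0) acc=64 (h:8 v:64)
  [1] (0,0) acc=24 (h:3 v:24)
  [2] (0,0) acc=0 (h:0 v:0)
— OS: 2×3; PE[0][0] trace:
  [0] (0,0) acc=64 (h:8 v:8)
  [1] (0,0) acc=118 (h:9 v:6)
  [2] (0,0) acc=118 (h:0 v:0)
— RS: 2×2; PE[0][0] trace:
  [0] (0,0) acc=64 (h:64 v:8)
  [1] (0,0) acc=72 (h:72 v:9)
  [2] (0,0) acc=32 (h:32 v:4)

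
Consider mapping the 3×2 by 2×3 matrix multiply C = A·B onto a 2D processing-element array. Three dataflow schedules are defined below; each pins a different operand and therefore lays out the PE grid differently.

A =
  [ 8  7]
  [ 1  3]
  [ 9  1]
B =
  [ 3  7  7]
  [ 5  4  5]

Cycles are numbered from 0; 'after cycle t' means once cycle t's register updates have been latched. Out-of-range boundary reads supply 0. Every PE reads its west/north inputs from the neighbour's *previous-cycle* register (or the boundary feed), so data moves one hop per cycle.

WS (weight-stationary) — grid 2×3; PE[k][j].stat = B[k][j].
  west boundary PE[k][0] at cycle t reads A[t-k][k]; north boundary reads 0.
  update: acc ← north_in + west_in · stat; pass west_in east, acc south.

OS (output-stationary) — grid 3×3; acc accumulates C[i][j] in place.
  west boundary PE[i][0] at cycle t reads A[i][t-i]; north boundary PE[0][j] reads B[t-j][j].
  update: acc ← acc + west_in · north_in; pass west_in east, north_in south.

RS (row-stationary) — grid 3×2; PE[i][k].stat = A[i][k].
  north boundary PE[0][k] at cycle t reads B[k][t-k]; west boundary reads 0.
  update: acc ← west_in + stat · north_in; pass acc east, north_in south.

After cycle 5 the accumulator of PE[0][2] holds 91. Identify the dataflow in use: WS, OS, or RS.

Under WS (2×3), PE[0][2]:
  c0 r0c2: 0 / 0 / 0
  c1 r0c2: 0 / 0 / 0
  c2 r0c2: 56 / 8 / 56
  c3 r0c2: 7 / 1 / 7
  c4 r0c2: 63 / 9 / 63
  c5 r0c2: 0 / 0 / 0
Under OS (3×3), PE[0][2]:
  c0 r0c2: 0 / 0 / 0
  c1 r0c2: 0 / 0 / 0
  c2 r0c2: 56 / 8 / 7
  c3 r0c2: 91 / 7 / 5
  c4 r0c2: 91 / 0 / 0
  c5 r0c2: 91 / 0 / 0
— RS: 3×2 array has no PE[0][2].

dataflow = OS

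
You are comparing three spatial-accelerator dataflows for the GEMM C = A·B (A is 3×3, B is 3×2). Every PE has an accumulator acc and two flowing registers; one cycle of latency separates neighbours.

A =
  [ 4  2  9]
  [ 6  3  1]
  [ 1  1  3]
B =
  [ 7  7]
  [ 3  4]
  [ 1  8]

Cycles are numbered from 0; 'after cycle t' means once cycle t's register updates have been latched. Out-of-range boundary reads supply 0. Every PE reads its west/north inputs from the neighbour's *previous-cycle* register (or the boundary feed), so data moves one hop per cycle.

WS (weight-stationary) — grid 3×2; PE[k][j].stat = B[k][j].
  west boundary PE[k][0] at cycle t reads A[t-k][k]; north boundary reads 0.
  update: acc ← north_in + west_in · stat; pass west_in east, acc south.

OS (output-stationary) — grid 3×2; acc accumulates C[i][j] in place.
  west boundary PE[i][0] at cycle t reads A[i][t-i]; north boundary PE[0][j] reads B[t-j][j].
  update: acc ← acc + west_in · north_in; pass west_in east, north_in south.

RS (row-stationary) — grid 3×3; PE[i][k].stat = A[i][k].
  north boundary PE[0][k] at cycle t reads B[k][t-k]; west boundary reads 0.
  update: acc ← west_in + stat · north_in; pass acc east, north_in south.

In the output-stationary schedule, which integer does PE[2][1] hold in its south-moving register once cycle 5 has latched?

OS 3×2: PE[2][1] cycle-by-cycle (with neighbour feeds):
  cycle 0: PE[1][1] → acc 0, east 0, south 0
  cycle 0: PE[2][0] → acc 0, east 0, south 0
  cycle 0: PE[2][1] → acc 0, east 0, south 0
  cycle 1: PE[1][1] → acc 0, east 0, south 0
  cycle 1: PE[2][0] → acc 0, east 0, south 0
  cycle 1: PE[2][1] → acc 0, east 0, south 0
  cycle 2: PE[1][1] → acc 42, east 6, south 7
  cycle 2: PE[2][0] → acc 7, east 1, south 7
  cycle 2: PE[2][1] → acc 0, east 0, south 0
  cycle 3: PE[1][1] → acc 54, east 3, south 4
  cycle 3: PE[2][0] → acc 10, east 1, south 3
  cycle 3: PE[2][1] → acc 7, east 1, south 7
  cycle 4: PE[1][1] → acc 62, east 1, south 8
  cycle 4: PE[2][0] → acc 13, east 3, south 1
  cycle 4: PE[2][1] → acc 11, east 1, south 4
  cycle 5: PE[1][1] → acc 62, east 0, south 0
  cycle 5: PE[2][0] → acc 13, east 0, south 0
  cycle 5: PE[2][1] → acc 35, east 3, south 8

register = 8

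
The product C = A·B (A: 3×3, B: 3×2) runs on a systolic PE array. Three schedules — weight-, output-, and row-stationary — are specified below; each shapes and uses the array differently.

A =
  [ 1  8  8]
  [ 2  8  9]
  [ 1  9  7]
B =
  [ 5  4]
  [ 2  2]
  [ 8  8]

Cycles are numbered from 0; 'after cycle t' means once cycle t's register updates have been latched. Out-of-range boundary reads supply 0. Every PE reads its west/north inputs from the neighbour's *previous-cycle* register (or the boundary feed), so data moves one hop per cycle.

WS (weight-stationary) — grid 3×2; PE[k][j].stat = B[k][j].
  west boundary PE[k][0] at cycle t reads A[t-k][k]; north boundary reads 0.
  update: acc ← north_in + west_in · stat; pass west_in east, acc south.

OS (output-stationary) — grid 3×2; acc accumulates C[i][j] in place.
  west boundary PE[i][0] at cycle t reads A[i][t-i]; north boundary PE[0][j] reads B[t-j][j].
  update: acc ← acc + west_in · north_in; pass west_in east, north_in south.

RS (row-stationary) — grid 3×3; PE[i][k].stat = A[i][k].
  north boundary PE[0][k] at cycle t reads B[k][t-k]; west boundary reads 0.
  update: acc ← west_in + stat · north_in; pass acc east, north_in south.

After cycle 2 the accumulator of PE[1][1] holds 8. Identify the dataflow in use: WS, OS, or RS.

WS (3×2 grid), PE[1][1]:
  [0] (1,1) acc=0 (h:0 v:0)
  [1] (1,1) acc=0 (h:0 v:0)
  [2] (1,1) acc=20 (h:8 v:20)
OS (3×2 grid), PE[1][1]:
  [0] (1,1) acc=0 (h:0 v:0)
  [1] (1,1) acc=0 (h:0 v:0)
  [2] (1,1) acc=8 (h:2 v:4)
RS (3×3 grid), PE[1][1]:
  [0] (1,1) acc=0 (h:0 v:0)
  [1] (1,1) acc=0 (h:0 v:0)
  [2] (1,1) acc=26 (h:26 v:2)

dataflow = OS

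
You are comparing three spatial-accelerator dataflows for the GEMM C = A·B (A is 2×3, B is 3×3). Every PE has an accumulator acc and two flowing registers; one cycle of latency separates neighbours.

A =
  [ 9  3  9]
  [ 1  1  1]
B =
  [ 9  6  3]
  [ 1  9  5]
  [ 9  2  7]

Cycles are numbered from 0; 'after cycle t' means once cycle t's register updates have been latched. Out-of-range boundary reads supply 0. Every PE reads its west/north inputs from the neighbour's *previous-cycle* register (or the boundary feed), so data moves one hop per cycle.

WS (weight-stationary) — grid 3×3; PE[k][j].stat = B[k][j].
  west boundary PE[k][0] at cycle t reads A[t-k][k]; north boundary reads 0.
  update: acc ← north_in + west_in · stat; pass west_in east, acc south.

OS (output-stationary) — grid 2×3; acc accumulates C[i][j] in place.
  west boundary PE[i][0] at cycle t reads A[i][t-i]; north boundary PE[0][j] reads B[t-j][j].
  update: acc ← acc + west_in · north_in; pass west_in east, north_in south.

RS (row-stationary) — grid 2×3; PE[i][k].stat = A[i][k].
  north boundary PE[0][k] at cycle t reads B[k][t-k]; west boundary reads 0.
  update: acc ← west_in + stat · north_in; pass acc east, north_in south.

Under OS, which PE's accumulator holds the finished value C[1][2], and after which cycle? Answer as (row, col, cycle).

(row, col, cycle) = (1, 2, 5)

Under OS, C[1][2] lands at PE[1][2]:
  after 0 — PE[1][2] acc=0, pass-E 0, pass-S 0
  after 1 — PE[1][2] acc=0, pass-E 0, pass-S 0
  after 2 — PE[1][2] acc=0, pass-E 0, pass-S 0
  after 3 — PE[1][2] acc=3, pass-E 1, pass-S 3
  after 4 — PE[1][2] acc=8, pass-E 1, pass-S 5
  after 5 — PE[1][2] acc=15, pass-E 1, pass-S 7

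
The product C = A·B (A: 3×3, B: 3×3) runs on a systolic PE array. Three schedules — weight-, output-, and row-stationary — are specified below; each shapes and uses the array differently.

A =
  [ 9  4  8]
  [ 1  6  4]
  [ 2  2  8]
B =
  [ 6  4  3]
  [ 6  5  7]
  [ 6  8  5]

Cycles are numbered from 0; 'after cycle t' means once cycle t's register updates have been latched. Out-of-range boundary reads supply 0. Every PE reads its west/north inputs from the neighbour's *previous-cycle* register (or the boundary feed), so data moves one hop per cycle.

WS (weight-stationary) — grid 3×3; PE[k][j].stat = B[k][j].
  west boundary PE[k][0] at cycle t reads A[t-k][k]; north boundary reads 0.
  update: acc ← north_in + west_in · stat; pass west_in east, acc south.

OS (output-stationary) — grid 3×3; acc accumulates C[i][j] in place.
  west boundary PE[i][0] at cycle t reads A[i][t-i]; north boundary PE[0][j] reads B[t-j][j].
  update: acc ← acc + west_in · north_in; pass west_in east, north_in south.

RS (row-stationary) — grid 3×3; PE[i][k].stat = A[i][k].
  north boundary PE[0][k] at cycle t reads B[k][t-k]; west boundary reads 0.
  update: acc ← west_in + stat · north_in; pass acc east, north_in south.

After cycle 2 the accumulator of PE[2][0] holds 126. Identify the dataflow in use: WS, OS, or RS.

dataflow = WS

WS (3×3 grid), PE[2][0]:
  cycle 0: PE[2][0] → acc 0, east 0, south 0
  cycle 1: PE[2][0] → acc 0, east 0, south 0
  cycle 2: PE[2][0] → acc 126, east 8, south 126
OS (3×3 grid), PE[2][0]:
  cycle 0: PE[2][0] → acc 0, east 0, south 0
  cycle 1: PE[2][0] → acc 0, east 0, south 0
  cycle 2: PE[2][0] → acc 12, east 2, south 6
RS (3×3 grid), PE[2][0]:
  cycle 0: PE[2][0] → acc 0, east 0, south 0
  cycle 1: PE[2][0] → acc 0, east 0, south 0
  cycle 2: PE[2][0] → acc 12, east 12, south 6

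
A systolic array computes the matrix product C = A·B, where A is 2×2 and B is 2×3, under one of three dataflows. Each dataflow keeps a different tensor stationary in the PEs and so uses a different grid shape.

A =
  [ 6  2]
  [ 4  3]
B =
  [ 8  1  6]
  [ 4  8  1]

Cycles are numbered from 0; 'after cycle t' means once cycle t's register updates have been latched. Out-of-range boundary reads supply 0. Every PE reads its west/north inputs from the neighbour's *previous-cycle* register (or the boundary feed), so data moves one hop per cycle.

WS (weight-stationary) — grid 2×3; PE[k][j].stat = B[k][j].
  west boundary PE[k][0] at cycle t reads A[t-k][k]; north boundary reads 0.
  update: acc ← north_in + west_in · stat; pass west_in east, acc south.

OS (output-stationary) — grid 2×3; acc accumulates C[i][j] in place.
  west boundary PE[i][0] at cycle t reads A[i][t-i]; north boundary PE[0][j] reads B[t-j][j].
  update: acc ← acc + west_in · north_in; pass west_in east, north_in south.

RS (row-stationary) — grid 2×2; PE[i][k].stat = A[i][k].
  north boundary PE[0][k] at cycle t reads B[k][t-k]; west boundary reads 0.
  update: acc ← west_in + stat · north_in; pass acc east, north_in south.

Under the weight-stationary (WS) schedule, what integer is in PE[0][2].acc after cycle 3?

PE[0][2].acc = 24

WS 2×3: PE[0][2] cycle-by-cycle (with neighbour feeds):
  cycle 0: PE[0][1] → acc 0, east 0, south 0
  cycle 0: PE[0][2] → acc 0, east 0, south 0
  cycle 1: PE[0][1] → acc 6, east 6, south 6
  cycle 1: PE[0][2] → acc 0, east 0, south 0
  cycle 2: PE[0][1] → acc 4, east 4, south 4
  cycle 2: PE[0][2] → acc 36, east 6, south 36
  cycle 3: PE[0][1] → acc 0, east 0, south 0
  cycle 3: PE[0][2] → acc 24, east 4, south 24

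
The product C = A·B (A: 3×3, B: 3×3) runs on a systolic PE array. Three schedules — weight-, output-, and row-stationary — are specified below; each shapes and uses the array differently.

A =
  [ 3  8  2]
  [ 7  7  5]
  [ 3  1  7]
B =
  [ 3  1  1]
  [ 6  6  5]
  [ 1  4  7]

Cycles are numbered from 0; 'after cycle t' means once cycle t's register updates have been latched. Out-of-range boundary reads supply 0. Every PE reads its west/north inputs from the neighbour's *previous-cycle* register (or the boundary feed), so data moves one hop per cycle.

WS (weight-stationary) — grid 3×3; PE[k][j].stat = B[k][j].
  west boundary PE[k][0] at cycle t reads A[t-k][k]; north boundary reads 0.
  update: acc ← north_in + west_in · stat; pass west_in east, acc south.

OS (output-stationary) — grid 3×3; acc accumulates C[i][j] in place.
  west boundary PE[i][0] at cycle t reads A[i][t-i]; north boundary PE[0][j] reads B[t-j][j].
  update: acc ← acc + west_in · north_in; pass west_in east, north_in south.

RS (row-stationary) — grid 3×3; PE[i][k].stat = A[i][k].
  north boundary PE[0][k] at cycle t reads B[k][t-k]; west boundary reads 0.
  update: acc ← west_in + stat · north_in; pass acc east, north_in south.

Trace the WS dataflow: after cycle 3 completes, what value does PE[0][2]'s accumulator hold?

PE[0][2].acc = 7

WS (3×3). Following PE[0][2] plus its west/north inputs:
  [0] (0,1) acc=0 (h:0 v:0)
  [0] (0,2) acc=0 (h:0 v:0)
  [1] (0,1) acc=3 (h:3 v:3)
  [1] (0,2) acc=0 (h:0 v:0)
  [2] (0,1) acc=7 (h:7 v:7)
  [2] (0,2) acc=3 (h:3 v:3)
  [3] (0,1) acc=3 (h:3 v:3)
  [3] (0,2) acc=7 (h:7 v:7)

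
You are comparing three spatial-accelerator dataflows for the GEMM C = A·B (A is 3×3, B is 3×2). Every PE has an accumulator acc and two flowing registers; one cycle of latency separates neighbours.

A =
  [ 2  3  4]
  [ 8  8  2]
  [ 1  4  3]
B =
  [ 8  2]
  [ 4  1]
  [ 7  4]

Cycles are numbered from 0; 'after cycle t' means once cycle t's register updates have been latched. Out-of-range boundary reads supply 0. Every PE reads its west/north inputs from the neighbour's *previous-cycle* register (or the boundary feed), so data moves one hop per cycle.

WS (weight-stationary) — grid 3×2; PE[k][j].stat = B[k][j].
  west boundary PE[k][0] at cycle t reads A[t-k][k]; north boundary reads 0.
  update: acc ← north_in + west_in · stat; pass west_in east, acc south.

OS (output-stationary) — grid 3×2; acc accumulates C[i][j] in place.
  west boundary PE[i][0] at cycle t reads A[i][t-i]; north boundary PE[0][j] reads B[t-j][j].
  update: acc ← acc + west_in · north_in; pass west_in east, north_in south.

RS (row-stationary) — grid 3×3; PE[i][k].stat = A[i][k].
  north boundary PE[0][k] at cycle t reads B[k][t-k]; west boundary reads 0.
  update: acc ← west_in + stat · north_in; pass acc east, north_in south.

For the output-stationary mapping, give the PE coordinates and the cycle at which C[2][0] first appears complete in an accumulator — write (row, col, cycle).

(row, col, cycle) = (2, 0, 4)

OS: C[2][0] accumulates in PE[2][0]:
  t=0 PE[2][0]: acc=0 h=0 v=0
  t=1 PE[2][0]: acc=0 h=0 v=0
  t=2 PE[2][0]: acc=8 h=1 v=8
  t=3 PE[2][0]: acc=24 h=4 v=4
  t=4 PE[2][0]: acc=45 h=3 v=7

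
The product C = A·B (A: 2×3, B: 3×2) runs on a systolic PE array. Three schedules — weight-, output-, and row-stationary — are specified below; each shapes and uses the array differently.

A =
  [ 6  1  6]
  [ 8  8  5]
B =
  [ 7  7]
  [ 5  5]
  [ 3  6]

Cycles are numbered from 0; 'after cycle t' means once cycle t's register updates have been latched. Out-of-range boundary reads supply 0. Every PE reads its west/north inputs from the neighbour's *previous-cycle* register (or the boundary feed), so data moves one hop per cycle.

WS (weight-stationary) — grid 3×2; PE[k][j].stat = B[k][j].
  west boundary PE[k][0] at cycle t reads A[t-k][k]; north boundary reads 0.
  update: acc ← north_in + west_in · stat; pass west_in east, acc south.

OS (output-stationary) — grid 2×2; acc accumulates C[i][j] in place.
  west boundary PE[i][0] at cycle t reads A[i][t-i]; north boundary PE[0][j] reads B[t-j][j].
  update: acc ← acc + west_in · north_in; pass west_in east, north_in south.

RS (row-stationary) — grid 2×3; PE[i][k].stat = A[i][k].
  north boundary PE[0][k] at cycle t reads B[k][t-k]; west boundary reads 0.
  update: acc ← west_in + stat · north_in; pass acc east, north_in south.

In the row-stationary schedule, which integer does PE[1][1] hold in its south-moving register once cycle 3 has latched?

register = 5

RS on a 2×3 grid — tracing PE[1][1] and its feeders:
  @0  [0,1]  acc 0  |  →0  ↓0
  @0  [1,0]  acc 0  |  →0  ↓0
  @0  [1,1]  acc 0  |  →0  ↓0
  @1  [0,1]  acc 47  |  →47  ↓5
  @1  [1,0]  acc 56  |  →56  ↓7
  @1  [1,1]  acc 0  |  →0  ↓0
  @2  [0,1]  acc 47  |  →47  ↓5
  @2  [1,0]  acc 56  |  →56  ↓7
  @2  [1,1]  acc 96  |  →96  ↓5
  @3  [0,1]  acc 0  |  →0  ↓0
  @3  [1,0]  acc 0  |  →0  ↓0
  @3  [1,1]  acc 96  |  →96  ↓5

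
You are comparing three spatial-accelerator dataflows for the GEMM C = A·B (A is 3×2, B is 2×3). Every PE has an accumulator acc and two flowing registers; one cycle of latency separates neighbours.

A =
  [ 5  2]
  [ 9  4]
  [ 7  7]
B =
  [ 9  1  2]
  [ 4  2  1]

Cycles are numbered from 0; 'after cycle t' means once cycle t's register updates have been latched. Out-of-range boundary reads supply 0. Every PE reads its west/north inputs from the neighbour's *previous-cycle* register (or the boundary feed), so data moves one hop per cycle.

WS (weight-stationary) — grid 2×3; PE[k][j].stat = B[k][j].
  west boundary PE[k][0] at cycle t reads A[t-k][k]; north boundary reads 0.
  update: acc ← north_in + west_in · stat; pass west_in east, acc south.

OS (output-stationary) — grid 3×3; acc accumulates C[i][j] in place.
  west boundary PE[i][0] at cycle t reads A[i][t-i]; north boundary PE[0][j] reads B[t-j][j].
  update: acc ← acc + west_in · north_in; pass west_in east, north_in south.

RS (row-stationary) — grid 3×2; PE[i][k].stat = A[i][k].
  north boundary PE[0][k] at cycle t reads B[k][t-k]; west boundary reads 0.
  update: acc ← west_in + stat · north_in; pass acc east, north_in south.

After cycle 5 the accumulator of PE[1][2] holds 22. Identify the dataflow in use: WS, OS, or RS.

dataflow = OS

Under WS (2×3), PE[1][2]:
  t=0 PE[1][2]: acc=0 h=0 v=0
  t=1 PE[1][2]: acc=0 h=0 v=0
  t=2 PE[1][2]: acc=0 h=0 v=0
  t=3 PE[1][2]: acc=12 h=2 v=12
  t=4 PE[1][2]: acc=22 h=4 v=22
  t=5 PE[1][2]: acc=21 h=7 v=21
Under OS (3×3), PE[1][2]:
  t=0 PE[1][2]: acc=0 h=0 v=0
  t=1 PE[1][2]: acc=0 h=0 v=0
  t=2 PE[1][2]: acc=0 h=0 v=0
  t=3 PE[1][2]: acc=18 h=9 v=2
  t=4 PE[1][2]: acc=22 h=4 v=1
  t=5 PE[1][2]: acc=22 h=0 v=0
RS (3×2): PE[1][2] does not exist.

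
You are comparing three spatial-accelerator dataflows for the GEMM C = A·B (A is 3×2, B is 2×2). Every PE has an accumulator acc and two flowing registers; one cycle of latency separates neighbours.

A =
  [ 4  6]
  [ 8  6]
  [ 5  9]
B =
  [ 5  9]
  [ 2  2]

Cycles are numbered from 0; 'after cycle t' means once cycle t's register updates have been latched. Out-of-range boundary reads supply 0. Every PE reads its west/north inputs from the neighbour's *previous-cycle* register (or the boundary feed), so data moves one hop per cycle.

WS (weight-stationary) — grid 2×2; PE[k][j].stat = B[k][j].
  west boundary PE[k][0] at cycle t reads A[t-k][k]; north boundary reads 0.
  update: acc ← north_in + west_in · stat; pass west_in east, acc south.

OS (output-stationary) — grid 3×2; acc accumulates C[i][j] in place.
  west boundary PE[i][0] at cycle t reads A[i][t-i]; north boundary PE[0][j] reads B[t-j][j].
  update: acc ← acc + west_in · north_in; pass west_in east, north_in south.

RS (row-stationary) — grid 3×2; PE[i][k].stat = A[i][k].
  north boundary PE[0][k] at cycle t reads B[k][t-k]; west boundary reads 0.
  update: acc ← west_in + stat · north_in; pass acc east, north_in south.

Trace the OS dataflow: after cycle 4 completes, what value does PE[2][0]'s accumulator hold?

PE[2][0].acc = 43

OS on a 3×2 grid — tracing PE[2][0] and its feeders:
  step 0 · PE1,0: acc=0; fwd→0 fwd↓0
  step 0 · PE2,0: acc=0; fwd→0 fwd↓0
  step 1 · PE1,0: acc=40; fwd→8 fwd↓5
  step 1 · PE2,0: acc=0; fwd→0 fwd↓0
  step 2 · PE1,0: acc=52; fwd→6 fwd↓2
  step 2 · PE2,0: acc=25; fwd→5 fwd↓5
  step 3 · PE1,0: acc=52; fwd→0 fwd↓0
  step 3 · PE2,0: acc=43; fwd→9 fwd↓2
  step 4 · PE1,0: acc=52; fwd→0 fwd↓0
  step 4 · PE2,0: acc=43; fwd→0 fwd↓0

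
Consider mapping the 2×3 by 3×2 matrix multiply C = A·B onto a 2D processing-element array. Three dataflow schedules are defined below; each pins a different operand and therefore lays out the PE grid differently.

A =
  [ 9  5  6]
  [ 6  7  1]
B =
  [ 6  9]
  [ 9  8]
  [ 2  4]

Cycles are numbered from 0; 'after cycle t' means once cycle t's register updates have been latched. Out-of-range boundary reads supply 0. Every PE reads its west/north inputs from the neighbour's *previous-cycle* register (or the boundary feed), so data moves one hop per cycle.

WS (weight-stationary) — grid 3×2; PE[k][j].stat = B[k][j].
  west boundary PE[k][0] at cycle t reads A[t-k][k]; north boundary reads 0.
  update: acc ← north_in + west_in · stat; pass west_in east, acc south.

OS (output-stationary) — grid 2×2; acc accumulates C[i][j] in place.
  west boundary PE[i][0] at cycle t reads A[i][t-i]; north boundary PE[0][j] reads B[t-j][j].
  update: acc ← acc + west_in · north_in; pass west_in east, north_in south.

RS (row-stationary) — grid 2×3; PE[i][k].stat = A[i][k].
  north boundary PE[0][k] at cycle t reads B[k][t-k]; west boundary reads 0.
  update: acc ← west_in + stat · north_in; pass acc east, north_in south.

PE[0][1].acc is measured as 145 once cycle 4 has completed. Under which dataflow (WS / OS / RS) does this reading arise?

WS [3×2] PE[0][1] across cycles:
  c0 r0c1: 0 / 0 / 0
  c1 r0c1: 81 / 9 / 81
  c2 r0c1: 54 / 6 / 54
  c3 r0c1: 0 / 0 / 0
  c4 r0c1: 0 / 0 / 0
OS [2×2] PE[0][1] across cycles:
  c0 r0c1: 0 / 0 / 0
  c1 r0c1: 81 / 9 / 9
  c2 r0c1: 121 / 5 / 8
  c3 r0c1: 145 / 6 / 4
  c4 r0c1: 145 / 0 / 0
RS [2×3] PE[0][1] across cycles:
  c0 r0c1: 0 / 0 / 0
  c1 r0c1: 99 / 99 / 9
  c2 r0c1: 121 / 121 / 8
  c3 r0c1: 0 / 0 / 0
  c4 r0c1: 0 / 0 / 0

dataflow = OS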